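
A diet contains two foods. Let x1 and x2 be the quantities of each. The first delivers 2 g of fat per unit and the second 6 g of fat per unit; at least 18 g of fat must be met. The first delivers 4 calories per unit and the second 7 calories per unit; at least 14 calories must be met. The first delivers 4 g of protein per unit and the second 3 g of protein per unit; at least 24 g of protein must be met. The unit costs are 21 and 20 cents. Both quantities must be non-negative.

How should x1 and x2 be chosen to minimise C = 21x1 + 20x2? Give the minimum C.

Extreme points and C = 21x1 + 20x2:
  (0, 8) → C = 160
  (9, 0) → C = 189
  (5, 4/3) → C = 395/3
The feasible region is unbounded (it extends along (0, 1), (1, 0)), but C strictly increases along every unbounded feasible direction, so there is no improving ray and the minimum is attained at a vertex.

x1 = 5, x2 = 4/3, minimum C = 395/3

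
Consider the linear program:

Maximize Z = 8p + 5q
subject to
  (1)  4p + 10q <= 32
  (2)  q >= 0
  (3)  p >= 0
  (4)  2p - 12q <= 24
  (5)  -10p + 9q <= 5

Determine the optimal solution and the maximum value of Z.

The optimum lies where 4p + 10q = 32 and q = 0.
Solving simultaneously gives p = 8, q = 0.

p = 8, q = 0, maximum Z = 64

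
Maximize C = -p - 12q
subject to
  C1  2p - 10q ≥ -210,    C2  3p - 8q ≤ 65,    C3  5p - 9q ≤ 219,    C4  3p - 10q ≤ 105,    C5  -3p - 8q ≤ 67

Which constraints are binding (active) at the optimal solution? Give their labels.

Feasible corners and C = -p - 12q:
  (255/2, 93/2) → C = -1371/2
  (-1175/23, 248/23) → C = -1801/23
  (1167/13, 332/13) → C = -5151/13
  (-1/3, -33/4) → C = 298/3

The maximum is at (-1/3, -33/4). Substituting into each constraint, equality holds for C2 and C5; the remaining constraints have slack.

C2 and C5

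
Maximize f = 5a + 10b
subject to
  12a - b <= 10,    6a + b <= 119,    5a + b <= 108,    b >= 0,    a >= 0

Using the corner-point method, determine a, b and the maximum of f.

Vertices and f = 5a + 10b:
  (118/17, 1246/17) → f = 13050/17
  (5/6, 0) → f = 25/6
  (0, 108) → f = 1080
  (0, 0) → f = 0

The optimum lies where 5a + b = 108 and a = 0.
Solving simultaneously gives a = 0, b = 108.

a = 0, b = 108, maximum f = 1080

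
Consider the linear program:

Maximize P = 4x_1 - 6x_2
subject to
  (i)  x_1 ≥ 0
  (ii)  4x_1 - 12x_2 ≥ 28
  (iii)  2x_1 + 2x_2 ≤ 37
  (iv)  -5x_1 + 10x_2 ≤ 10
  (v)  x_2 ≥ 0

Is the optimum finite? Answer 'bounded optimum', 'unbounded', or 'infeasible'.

bounded optimum

Feasible corners and P = 4x_1 - 6x_2:
  (125/8, 23/8) → P = 181/4
  (7, 0) → P = 28
  (37/2, 0) → P = 74
The feasible region has finitely many vertices and no improving ray; the maximum is 74 at (37/2, 0).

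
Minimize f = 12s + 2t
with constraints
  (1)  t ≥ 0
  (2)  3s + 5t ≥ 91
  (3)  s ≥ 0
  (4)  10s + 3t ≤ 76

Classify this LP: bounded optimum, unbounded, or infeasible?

bounded optimum

Vertices and f = 12s + 2t:
  (0, 91/5) → f = 182/5
  (107/41, 682/41) → f = 2648/41
  (0, 76/3) → f = 152/3
The feasible region has finitely many vertices and no improving ray; the minimum is 182/5 at (0, 91/5).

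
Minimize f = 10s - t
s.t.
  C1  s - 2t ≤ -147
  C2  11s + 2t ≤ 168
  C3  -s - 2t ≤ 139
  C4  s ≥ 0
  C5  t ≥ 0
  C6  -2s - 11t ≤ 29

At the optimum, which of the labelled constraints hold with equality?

Vertices and f = 10s - t:
  (7/4, 595/8) → f = -455/8
  (0, 147/2) → f = -147/2
  (0, 84) → f = -84

The minimum is at (0, 84). Substituting into each constraint, equality holds for C2 and C4; the remaining constraints have slack.

C2 and C4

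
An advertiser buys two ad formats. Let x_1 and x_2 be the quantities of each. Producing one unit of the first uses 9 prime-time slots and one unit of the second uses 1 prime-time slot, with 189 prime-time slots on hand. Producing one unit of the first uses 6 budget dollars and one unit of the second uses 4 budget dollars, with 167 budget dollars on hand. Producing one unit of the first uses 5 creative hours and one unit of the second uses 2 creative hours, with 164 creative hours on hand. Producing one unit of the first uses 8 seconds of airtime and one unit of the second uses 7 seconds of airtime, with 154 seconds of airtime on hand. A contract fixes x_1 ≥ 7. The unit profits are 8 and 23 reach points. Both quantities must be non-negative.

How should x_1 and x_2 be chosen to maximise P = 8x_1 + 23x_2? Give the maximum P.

Corner points and P = 8x_1 + 23x_2:
  (77/4, 0) → P = 154
  (7, 0) → P = 56
  (7, 14) → P = 378

The optimum lies where 8x_1 + 7x_2 = 154 and x_1 = 7.
Solving simultaneously gives x_1 = 7, x_2 = 14.

x_1 = 7, x_2 = 14, maximum P = 378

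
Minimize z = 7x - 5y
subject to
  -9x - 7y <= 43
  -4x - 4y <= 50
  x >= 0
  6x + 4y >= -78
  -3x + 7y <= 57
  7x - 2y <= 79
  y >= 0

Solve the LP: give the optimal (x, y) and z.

Extreme points and z = 7x - 5y:
  (0, 57/7) → z = -285/7
  (0, 0) → z = 0
  (667/43, 636/43) → z = 1489/43
  (79/7, 0) → z = 79

x = 0, y = 57/7, minimum z = -285/7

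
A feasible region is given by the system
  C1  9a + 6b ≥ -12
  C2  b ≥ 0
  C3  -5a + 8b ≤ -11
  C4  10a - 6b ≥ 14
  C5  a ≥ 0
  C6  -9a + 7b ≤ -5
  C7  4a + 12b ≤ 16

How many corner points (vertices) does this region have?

3

Intersecting each pair of boundary lines and keeping only the points that satisfy every inequality leaves:
  (11/5, 0)
  (4, 0)
  (65/23, 9/23)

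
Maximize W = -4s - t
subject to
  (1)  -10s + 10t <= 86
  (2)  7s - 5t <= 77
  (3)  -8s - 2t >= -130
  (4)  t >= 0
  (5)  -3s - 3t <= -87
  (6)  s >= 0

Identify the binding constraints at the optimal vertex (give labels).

(1) and (5)

Feasible corners and W = -4s - t:
  (282/25, 497/25) → W = -65
  (51/5, 94/5) → W = -298/5
  (12, 17) → W = -65

The maximum is at (51/5, 94/5). Substituting into each constraint, equality holds for (1) and (5); the remaining constraints have slack.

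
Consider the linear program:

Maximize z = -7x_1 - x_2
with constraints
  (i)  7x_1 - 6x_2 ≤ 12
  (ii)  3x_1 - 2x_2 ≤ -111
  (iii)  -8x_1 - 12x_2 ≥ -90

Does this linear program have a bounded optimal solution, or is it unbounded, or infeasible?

unbounded

From the feasible point (-345/2, -813/4), moving in the direction (-12, 8) keeps every constraint satisfied while z increases without bound.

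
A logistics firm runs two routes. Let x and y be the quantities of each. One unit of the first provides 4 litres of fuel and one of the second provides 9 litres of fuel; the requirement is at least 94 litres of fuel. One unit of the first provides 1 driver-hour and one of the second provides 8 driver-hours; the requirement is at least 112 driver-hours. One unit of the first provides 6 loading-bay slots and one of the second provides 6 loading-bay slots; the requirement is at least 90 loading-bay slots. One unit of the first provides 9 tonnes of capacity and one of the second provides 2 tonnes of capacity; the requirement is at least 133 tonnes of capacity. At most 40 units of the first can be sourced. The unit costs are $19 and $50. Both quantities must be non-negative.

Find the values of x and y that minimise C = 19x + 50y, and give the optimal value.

x = 12, y = 25/2, minimum C = 853

The feasible region is unbounded (it extends along (0, 1)), but C strictly increases along every unbounded feasible direction, so there is no improving ray and the minimum is attained at a vertex.

At the optimal vertex, x + 8y = 112 and 9x + 2y = 133.
Solving simultaneously gives x = 12, y = 25/2.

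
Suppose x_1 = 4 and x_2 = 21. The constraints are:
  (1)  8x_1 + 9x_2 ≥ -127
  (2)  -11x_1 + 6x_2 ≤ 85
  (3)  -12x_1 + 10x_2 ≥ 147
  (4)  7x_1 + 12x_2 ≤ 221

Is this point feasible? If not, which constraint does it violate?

Constraint (4): 7x_1 + 12x_2 = 280, which is not ≤ 221. All other constraints are satisfied.

not feasible — violates (4)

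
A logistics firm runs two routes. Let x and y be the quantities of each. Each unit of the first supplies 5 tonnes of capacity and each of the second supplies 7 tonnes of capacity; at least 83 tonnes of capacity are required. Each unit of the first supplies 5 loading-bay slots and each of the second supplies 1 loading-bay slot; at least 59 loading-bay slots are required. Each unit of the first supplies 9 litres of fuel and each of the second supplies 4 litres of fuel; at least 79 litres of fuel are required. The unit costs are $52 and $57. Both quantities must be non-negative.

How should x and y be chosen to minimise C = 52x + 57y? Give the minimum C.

Feasible corners and C = 52x + 57y:
  (0, 59) → C = 3363
  (83/5, 0) → C = 4316/5
  (11, 4) → C = 800
The feasible region is unbounded (it extends along (0, 1), (1, 0)), but C strictly increases along every unbounded feasible direction, so there is no improving ray and the minimum is attained at a vertex.

x = 11, y = 4, minimum C = 800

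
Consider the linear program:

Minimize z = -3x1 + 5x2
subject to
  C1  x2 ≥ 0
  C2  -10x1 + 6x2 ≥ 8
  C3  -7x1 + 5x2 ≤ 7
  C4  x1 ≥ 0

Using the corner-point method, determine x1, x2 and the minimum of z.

x1 = 0, x2 = 4/3, minimum z = 20/3

Extreme points and z = -3x1 + 5x2:
  (1/4, 7/4) → z = 8
  (0, 4/3) → z = 20/3
  (0, 7/5) → z = 7

The binding constraints are -10x1 + 6x2 = 8 and x1 = 0.
Solving simultaneously gives x1 = 0, x2 = 4/3.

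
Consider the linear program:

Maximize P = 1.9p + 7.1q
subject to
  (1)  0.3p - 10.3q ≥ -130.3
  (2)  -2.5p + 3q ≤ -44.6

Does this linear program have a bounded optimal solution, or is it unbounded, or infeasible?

unbounded

From the feasible point (85028/2485, 33913/2485), moving in the direction (10.3, 0.3) keeps every constraint satisfied while P increases without bound.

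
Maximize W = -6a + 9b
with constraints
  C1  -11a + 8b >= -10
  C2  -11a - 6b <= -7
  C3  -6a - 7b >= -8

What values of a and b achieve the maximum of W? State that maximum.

The binding constraints are -11a - 6b = -7 and -6a - 7b = -8.
Solving simultaneously gives a = 1/41, b = 46/41.

a = 1/41, b = 46/41, maximum W = 408/41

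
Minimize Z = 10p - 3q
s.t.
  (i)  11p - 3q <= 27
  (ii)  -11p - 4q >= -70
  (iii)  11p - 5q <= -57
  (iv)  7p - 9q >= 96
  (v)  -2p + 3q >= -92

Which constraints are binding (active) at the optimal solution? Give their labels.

(iv) and (v)

Vertices and Z = 10p - 3q:
  (-993/64, -1455/64) → Z = -5565/64
  (-631/23, -1126/23) → Z = -2932/23
  (-180, -452/3) → Z = -1348

The minimum is at (-180, -452/3). Substituting into each constraint, equality holds for (iv) and (v); the remaining constraints have slack.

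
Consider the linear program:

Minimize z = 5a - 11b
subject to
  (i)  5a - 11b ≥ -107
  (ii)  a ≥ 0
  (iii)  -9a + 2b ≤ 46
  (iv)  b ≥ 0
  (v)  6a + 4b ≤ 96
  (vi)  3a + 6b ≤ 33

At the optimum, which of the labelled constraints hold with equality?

(ii) and (vi)

Corner points and z = 5a - 11b:
  (0, 0) → z = 0
  (0, 11/2) → z = -121/2
  (11, 0) → z = 55

The minimum is at (0, 11/2). Substituting into each constraint, equality holds for (ii) and (vi); the remaining constraints have slack.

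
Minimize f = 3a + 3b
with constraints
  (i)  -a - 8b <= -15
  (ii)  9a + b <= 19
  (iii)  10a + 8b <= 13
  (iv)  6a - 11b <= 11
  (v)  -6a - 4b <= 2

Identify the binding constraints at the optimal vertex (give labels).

Extreme points and f = 3a + 3b:
  (-2/9, 137/72) → f = 121/24
  (-19/11, 23/11) → f = 12/11
  (-17/2, 49/4) → f = 45/4

The minimum is at (-19/11, 23/11). Substituting into each constraint, equality holds for (i) and (v); the remaining constraints have slack.

(i) and (v)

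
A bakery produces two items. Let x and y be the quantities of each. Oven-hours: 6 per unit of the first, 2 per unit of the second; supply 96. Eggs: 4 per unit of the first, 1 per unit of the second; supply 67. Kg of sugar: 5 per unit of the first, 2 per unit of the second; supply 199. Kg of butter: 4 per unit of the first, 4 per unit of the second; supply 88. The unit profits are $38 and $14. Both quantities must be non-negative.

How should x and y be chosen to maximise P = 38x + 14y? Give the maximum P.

x = 13, y = 9, maximum P = 620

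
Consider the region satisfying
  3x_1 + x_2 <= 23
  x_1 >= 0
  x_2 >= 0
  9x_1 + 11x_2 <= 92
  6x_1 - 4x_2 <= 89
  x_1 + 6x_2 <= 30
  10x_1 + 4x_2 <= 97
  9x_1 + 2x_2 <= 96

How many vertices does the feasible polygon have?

5

Pairwise boundary intersections that survive every other constraint:
  (23/3, 0)
  (161/24, 23/8)
  (0, 0)
  (0, 5)
  (222/43, 178/43)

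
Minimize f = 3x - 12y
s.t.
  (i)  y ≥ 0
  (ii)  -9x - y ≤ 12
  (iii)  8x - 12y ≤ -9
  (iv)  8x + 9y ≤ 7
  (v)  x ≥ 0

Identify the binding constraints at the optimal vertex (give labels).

Corner points and f = 3x - 12y:
  (1/56, 16/21) → f = -509/56
  (0, 3/4) → f = -9
  (0, 7/9) → f = -28/3

The minimum is at (0, 7/9). Substituting into each constraint, equality holds for (iv) and (v); the remaining constraints have slack.

(iv) and (v)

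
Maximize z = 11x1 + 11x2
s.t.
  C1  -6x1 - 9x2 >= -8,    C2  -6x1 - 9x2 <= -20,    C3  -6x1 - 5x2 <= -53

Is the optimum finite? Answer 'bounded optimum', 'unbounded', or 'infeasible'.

infeasible

Constraints -6x1 - 9x2 ≥ -8 and -6x1 - 9x2 ≤ -20 have parallel boundaries but demand opposite sides — no point can satisfy both, so the region is empty.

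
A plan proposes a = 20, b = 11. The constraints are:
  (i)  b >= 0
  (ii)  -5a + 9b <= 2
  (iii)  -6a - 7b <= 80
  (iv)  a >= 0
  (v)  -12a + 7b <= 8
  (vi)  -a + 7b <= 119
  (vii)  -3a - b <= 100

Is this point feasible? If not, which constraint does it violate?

feasible

(i): 11 ≥ 0 ✓
(ii): -1 ≤ 2 ✓
(iii): -197 ≤ 80 ✓
(iv): 20 ≥ 0 ✓
(v): -163 ≤ 8 ✓
(vi): 57 ≤ 119 ✓
(vii): -71 ≤ 100 ✓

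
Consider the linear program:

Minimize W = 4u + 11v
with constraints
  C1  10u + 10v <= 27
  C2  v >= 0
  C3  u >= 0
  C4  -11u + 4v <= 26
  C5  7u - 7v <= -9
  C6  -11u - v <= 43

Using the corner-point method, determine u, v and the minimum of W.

Vertices and W = 4u + 11v:
  (0, 27/10) → W = 297/10
  (99/140, 279/140) → W = 99/4
  (0, 9/7) → W = 99/7

The optimum lies where u = 0 and 7u - 7v = -9.
Solving simultaneously gives u = 0, v = 9/7.

u = 0, v = 9/7, minimum W = 99/7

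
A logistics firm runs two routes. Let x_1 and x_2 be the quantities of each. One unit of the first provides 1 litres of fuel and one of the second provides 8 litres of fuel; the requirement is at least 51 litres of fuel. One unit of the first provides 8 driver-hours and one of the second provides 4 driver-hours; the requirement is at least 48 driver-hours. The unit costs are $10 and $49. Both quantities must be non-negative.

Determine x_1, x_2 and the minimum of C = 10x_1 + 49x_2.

x_1 = 3, x_2 = 6, minimum C = 324

Extreme points and C = 10x_1 + 49x_2:
  (0, 12) → C = 588
  (51, 0) → C = 510
  (3, 6) → C = 324
The feasible region is unbounded (it extends along (0, 1), (1, 0)), but C strictly increases along every unbounded feasible direction, so there is no improving ray and the minimum is attained at a vertex.

The binding constraints are x_1 + 8x_2 = 51 and 8x_1 + 4x_2 = 48.
Solving simultaneously gives x_1 = 3, x_2 = 6.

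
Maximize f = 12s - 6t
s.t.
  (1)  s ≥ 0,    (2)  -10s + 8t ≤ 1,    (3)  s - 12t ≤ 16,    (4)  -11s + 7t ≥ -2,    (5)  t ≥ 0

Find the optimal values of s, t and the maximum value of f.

s = 23/18, t = 31/18, maximum f = 5

Vertices and f = 12s - 6t:
  (0, 1/8) → f = -3/4
  (0, 0) → f = 0
  (23/18, 31/18) → f = 5
  (2/11, 0) → f = 24/11

The optimum lies where -10s + 8t = 1 and -11s + 7t = -2.
Solving simultaneously gives s = 23/18, t = 31/18.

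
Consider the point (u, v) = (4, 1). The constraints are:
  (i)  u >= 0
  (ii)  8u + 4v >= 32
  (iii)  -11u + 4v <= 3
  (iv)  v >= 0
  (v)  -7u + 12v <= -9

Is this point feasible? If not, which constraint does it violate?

(i): 4 ≥ 0 ✓
(ii): 36 ≥ 32 ✓
(iii): -40 ≤ 3 ✓
(iv): 1 ≥ 0 ✓
(v): -16 ≤ -9 ✓

feasible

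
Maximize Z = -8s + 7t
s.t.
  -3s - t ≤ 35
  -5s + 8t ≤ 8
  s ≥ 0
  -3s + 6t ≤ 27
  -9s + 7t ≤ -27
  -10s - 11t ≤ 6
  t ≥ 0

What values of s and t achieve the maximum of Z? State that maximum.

s = 272/37, t = 207/37, maximum Z = -727/37

Corner points and Z = -8s + 7t:
  (28, 37/2) → Z = -189/2
  (272/37, 207/37) → Z = -727/37
  (3, 0) → Z = -24
The feasible region is unbounded (it extends along (1, 0), (2, 1)), but Z strictly decreases along every unbounded feasible direction, so there is no improving ray and the maximum is attained at a vertex.

The optimum lies where -5s + 8t = 8 and -9s + 7t = -27.
Solving simultaneously gives s = 272/37, t = 207/37.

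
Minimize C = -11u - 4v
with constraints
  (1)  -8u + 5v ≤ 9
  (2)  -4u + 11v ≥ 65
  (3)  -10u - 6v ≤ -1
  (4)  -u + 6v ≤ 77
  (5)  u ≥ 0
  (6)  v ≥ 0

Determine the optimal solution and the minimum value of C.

Vertices and C = -11u - 4v:
  (113/34, 121/17) → C = -2211/34
  (331/43, 607/43) → C = -6069/43
  (457/13, 243/13) → C = -5999/13

The optimum lies where -4u + 11v = 65 and -u + 6v = 77.
Solving simultaneously gives u = 457/13, v = 243/13.

u = 457/13, v = 243/13, minimum C = -5999/13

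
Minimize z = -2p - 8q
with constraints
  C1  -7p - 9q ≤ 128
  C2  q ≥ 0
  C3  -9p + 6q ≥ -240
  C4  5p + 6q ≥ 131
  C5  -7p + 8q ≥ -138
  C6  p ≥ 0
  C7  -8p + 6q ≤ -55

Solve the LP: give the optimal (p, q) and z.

p = 185, q = 475/2, minimum z = -2270

Corner points and z = -2p - 8q:
  (182/5, 73/5) → z = -948/5
  (185, 475/2) → z = -2270
  (938/41, 227/82) → z = -2784/41
  (186/13, 773/78) → z = -4208/39

At the optimal vertex, -9p + 6q = -240 and -8p + 6q = -55.
Solving simultaneously gives p = 185, q = 475/2.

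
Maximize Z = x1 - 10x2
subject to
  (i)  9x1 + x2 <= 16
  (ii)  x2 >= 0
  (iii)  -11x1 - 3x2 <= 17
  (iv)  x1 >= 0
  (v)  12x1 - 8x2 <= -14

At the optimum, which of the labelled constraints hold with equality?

(iv) and (v)

Feasible corners and Z = x1 - 10x2:
  (0, 16) → Z = -160
  (19/14, 53/14) → Z = -73/2
  (0, 7/4) → Z = -35/2

The maximum is at (0, 7/4). Substituting into each constraint, equality holds for (iv) and (v); the remaining constraints have slack.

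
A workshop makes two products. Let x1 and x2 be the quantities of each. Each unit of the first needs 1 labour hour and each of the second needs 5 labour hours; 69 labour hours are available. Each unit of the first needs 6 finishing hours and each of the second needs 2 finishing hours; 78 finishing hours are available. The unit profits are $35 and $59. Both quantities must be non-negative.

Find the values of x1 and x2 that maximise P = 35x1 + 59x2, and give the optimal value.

x1 = 9, x2 = 12, maximum P = 1023

Vertices and P = 35x1 + 59x2:
  (0, 0) → P = 0
  (0, 69/5) → P = 4071/5
  (13, 0) → P = 455
  (9, 12) → P = 1023

The optimum lies where x1 + 5x2 = 69 and 6x1 + 2x2 = 78.
Solving simultaneously gives x1 = 9, x2 = 12.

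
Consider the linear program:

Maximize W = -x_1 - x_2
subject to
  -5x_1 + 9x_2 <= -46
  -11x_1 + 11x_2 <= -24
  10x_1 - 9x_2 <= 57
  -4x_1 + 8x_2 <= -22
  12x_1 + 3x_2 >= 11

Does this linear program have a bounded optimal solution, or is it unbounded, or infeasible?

bounded optimum

Extreme points and W = -x_1 - x_2:
  (11/5, -35/9) → W = 76/45
  (79/41, -497/123) → W = 260/123
  (45/23, -287/69) → W = 152/69
The feasible region has finitely many vertices and no improving ray; the maximum is 152/69 at (45/23, -287/69).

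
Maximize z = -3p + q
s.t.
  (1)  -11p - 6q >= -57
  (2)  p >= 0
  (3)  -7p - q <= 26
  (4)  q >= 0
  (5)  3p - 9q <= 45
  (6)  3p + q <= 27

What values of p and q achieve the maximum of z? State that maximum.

p = 0, q = 19/2, maximum z = 19/2

Corner points and z = -3p + q:
  (0, 19/2) → z = 19/2
  (57/11, 0) → z = -171/11
  (0, 0) → z = 0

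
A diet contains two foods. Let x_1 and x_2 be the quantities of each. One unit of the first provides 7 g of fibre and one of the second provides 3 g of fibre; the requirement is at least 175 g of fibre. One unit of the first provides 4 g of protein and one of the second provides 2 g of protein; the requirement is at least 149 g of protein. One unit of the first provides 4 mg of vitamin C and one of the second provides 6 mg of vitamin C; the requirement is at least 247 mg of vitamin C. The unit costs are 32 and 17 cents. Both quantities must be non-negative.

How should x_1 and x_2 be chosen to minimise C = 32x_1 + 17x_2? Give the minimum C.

Extreme points and C = 32x_1 + 17x_2:
  (0, 149/2) → C = 2533/2
  (247/4, 0) → C = 1976
  (25, 49/2) → C = 2433/2
The feasible region is unbounded (it extends along (0, 1), (1, 0)), but C strictly increases along every unbounded feasible direction, so there is no improving ray and the minimum is attained at a vertex.

The optimum lies where 4x_1 + 2x_2 = 149 and 4x_1 + 6x_2 = 247.
Solving simultaneously gives x_1 = 25, x_2 = 49/2.

x_1 = 25, x_2 = 49/2, minimum C = 2433/2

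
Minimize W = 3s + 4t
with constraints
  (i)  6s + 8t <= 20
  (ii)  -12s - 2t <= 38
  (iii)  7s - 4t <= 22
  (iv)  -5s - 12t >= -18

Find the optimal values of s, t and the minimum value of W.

Feasible corners and W = 3s + 4t:
  (16/5, 1/10) → W = 10
  (3, 1/4) → W = 10
  (-54/31, -265/31) → W = -1222/31
  (-246/67, 203/67) → W = 74/67

At the optimal vertex, -12s - 2t = 38 and 7s - 4t = 22.
Solving simultaneously gives s = -54/31, t = -265/31.

s = -54/31, t = -265/31, minimum W = -1222/31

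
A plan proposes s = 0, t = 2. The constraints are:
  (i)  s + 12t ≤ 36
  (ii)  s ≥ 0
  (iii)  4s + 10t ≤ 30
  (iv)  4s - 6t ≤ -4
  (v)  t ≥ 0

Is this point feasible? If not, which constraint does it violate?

feasible

(i): 24 ≤ 36 ✓
(ii): 0 ≥ 0 ✓
(iii): 20 ≤ 30 ✓
(iv): -12 ≤ -4 ✓
(v): 2 ≥ 0 ✓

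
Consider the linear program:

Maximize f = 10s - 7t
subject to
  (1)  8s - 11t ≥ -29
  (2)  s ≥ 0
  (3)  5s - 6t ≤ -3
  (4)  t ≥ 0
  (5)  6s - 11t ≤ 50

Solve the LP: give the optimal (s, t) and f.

Feasible corners and f = 10s - 7t:
  (0, 29/11) → f = -203/11
  (141/7, 121/7) → f = 563/7
  (0, 1/2) → f = -7/2

s = 141/7, t = 121/7, maximum f = 563/7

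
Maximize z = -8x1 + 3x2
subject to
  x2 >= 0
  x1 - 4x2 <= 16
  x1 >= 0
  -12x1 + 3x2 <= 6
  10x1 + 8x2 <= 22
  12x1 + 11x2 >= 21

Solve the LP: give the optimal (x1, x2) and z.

x1 = 1/7, x2 = 18/7, maximum z = 46/7

Extreme points and z = -8x1 + 3x2:
  (11/5, 0) → z = -88/5
  (7/4, 0) → z = -14
  (0, 2) → z = 6
  (0, 21/11) → z = 63/11
  (1/7, 18/7) → z = 46/7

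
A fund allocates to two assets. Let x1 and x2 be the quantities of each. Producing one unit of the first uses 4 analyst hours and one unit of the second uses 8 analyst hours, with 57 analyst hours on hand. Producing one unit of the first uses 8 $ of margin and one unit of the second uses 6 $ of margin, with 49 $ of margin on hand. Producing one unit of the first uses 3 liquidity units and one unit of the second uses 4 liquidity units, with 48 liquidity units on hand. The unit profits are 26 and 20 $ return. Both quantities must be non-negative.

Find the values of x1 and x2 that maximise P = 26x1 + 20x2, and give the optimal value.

Extreme points and P = 26x1 + 20x2:
  (0, 0) → P = 0
  (0, 57/8) → P = 285/2
  (49/8, 0) → P = 637/4
  (5/4, 13/2) → P = 325/2

At the optimal vertex, 4x1 + 8x2 = 57 and 8x1 + 6x2 = 49.
Solving simultaneously gives x1 = 5/4, x2 = 13/2.

x1 = 5/4, x2 = 13/2, maximum P = 325/2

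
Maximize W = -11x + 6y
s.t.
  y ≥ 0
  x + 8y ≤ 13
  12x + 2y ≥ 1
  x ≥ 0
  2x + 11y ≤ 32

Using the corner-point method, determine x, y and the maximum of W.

x = 0, y = 13/8, maximum W = 39/4

The binding constraints are x + 8y = 13 and x = 0.
Solving simultaneously gives x = 0, y = 13/8.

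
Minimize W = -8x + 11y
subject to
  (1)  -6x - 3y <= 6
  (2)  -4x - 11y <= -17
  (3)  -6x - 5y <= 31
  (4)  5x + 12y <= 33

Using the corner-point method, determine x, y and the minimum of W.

x = 159/7, y = -47/7, minimum W = -1789/7

Corner points and W = -8x + 11y:
  (-13/6, 7/3) → W = 43
  (-3, 4) → W = 68
  (159/7, -47/7) → W = -1789/7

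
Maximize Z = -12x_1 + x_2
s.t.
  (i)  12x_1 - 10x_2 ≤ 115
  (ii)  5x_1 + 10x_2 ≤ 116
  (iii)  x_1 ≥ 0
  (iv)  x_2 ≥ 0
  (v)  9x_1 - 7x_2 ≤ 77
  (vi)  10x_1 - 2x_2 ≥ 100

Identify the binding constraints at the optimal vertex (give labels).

(v) and (vi)

Extreme points and Z = -12x_1 + x_2:
  (1582/125, 659/125) → Z = -733/5
  (56/5, 6) → Z = -642/5
  (21/2, 5/2) → Z = -247/2

The maximum is at (21/2, 5/2). Substituting into each constraint, equality holds for (v) and (vi); the remaining constraints have slack.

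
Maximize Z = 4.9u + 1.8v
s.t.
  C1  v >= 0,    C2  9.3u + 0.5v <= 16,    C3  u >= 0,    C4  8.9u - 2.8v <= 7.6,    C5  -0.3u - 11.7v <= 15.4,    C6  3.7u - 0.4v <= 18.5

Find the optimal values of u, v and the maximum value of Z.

Corner points and Z = 4.9u + 1.8v:
  (0, 0) → Z = 0
  (76/89, 0) → Z = 1862/445
  (0, 32) → Z = 288/5
  (4860/3049, 7172/3049) → Z = 183618/15245

The optimum lies where 9.3u + 0.5v = 16 and u = 0.
Solving simultaneously gives u = 0, v = 32.

u = 0, v = 32, maximum Z = 57.6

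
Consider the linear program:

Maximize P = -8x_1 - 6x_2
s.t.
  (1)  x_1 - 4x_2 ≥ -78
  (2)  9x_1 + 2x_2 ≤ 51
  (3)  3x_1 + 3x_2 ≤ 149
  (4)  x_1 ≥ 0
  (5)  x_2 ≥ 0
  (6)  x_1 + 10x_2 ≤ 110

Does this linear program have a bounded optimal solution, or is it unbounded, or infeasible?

Vertices and P = -8x_1 - 6x_2:
  (17/3, 0) → P = -136/3
  (145/44, 939/88) → P = -3977/44
  (0, 0) → P = 0
  (0, 11) → P = -66
The feasible region has finitely many vertices and no improving ray; the maximum is 0 at (0, 0).

bounded optimum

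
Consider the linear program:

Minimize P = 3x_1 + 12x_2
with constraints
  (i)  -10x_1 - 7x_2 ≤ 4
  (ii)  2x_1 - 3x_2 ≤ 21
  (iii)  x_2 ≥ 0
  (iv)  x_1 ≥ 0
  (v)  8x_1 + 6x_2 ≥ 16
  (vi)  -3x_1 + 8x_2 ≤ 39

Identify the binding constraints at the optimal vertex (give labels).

Vertices and P = 3x_1 + 12x_2:
  (21/2, 0) → P = 63/2
  (285/7, 141/7) → P = 2547/7
  (2, 0) → P = 6
  (0, 8/3) → P = 32
  (0, 39/8) → P = 117/2

The minimum is at (2, 0). Substituting into each constraint, equality holds for (iii) and (v); the remaining constraints have slack.

(iii) and (v)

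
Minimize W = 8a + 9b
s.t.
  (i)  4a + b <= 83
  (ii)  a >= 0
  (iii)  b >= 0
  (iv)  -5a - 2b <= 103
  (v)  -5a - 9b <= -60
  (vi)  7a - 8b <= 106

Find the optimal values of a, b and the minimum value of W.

a = 0, b = 20/3, minimum W = 60

Extreme points and W = 8a + 9b:
  (0, 83) → W = 747
  (770/39, 157/39) → W = 7573/39
  (0, 20/3) → W = 60
  (12, 0) → W = 96
  (106/7, 0) → W = 848/7

At the optimal vertex, a = 0 and -5a - 9b = -60.
Solving simultaneously gives a = 0, b = 20/3.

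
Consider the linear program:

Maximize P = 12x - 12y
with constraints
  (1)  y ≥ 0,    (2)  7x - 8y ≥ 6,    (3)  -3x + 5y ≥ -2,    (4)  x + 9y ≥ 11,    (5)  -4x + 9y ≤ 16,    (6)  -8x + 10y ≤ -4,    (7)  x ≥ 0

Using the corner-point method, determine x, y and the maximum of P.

x = 14, y = 8, maximum P = 72

Vertices and P = 12x - 12y:
  (2, 1) → P = 12
  (14/3, 10/3) → P = 16
  (73/32, 31/32) → P = 63/4
  (14, 8) → P = 72
  (49/8, 9/2) → P = 39/2

The optimum lies where -3x + 5y = -2 and -4x + 9y = 16.
Solving simultaneously gives x = 14, y = 8.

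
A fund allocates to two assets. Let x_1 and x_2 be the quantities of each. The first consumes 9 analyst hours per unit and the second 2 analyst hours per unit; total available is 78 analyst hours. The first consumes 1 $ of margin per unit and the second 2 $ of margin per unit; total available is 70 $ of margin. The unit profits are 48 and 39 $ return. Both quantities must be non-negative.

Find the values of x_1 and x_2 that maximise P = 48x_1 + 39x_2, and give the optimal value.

x_1 = 1, x_2 = 69/2, maximum P = 2787/2

Feasible corners and P = 48x_1 + 39x_2:
  (0, 0) → P = 0
  (0, 35) → P = 1365
  (26/3, 0) → P = 416
  (1, 69/2) → P = 2787/2

At the optimal vertex, 9x_1 + 2x_2 = 78 and x_1 + 2x_2 = 70.
Solving simultaneously gives x_1 = 1, x_2 = 69/2.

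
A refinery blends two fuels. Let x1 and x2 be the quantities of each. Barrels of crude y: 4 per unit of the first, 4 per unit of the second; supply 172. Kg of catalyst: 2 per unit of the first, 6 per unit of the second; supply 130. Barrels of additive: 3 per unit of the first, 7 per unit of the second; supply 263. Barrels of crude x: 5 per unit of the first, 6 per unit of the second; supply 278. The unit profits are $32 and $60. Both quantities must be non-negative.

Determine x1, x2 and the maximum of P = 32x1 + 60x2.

Corner points and P = 32x1 + 60x2:
  (0, 0) → P = 0
  (0, 65/3) → P = 1300
  (43, 0) → P = 1376
  (32, 11) → P = 1684

The optimum lies where 4x1 + 4x2 = 172 and 2x1 + 6x2 = 130.
Solving simultaneously gives x1 = 32, x2 = 11.

x1 = 32, x2 = 11, maximum P = 1684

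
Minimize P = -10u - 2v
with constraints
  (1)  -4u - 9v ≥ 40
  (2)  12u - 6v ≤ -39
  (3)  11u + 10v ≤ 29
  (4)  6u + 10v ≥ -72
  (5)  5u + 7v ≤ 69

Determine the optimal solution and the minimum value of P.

u = -197/44, v = -27/11, minimum P = 1093/22

The binding constraints are -4u - 9v = 40 and 12u - 6v = -39.
Solving simultaneously gives u = -197/44, v = -27/11.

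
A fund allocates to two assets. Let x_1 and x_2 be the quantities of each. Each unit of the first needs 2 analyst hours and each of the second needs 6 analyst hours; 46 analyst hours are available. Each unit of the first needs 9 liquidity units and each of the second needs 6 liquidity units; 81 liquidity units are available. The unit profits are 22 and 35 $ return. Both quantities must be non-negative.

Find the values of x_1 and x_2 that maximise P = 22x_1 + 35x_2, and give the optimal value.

x_1 = 5, x_2 = 6, maximum P = 320

Extreme points and P = 22x_1 + 35x_2:
  (0, 0) → P = 0
  (0, 23/3) → P = 805/3
  (9, 0) → P = 198
  (5, 6) → P = 320

The optimum lies where 2x_1 + 6x_2 = 46 and 9x_1 + 6x_2 = 81.
Solving simultaneously gives x_1 = 5, x_2 = 6.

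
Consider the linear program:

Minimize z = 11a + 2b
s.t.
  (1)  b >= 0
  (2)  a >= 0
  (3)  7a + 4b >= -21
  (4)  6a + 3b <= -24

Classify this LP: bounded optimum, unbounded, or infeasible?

The boundaries b = 0 and a = 0 meet at (0, 0), but that point violates 6a + 3b ≤ -24. Every candidate vertex is excluded by some other constraint, so the feasible region is empty.

infeasible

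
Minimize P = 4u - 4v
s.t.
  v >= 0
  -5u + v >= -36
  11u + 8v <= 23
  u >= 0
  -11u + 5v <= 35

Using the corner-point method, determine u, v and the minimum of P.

Feasible corners and P = 4u - 4v:
  (23/11, 0) → P = 92/11
  (0, 0) → P = 0
  (0, 23/8) → P = -23/2

u = 0, v = 23/8, minimum P = -23/2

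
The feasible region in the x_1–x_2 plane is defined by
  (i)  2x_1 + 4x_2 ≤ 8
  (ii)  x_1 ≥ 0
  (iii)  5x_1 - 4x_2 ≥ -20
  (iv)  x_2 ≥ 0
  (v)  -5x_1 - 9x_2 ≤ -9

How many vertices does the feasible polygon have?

4

Pairwise boundary intersections that survive every other constraint:
  (0, 2)
  (4, 0)
  (0, 1)
  (9/5, 0)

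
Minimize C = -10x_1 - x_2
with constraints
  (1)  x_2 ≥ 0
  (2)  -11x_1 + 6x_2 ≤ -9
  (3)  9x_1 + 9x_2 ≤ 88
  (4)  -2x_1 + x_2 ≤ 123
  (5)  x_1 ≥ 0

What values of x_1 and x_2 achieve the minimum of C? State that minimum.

x_1 = 88/9, x_2 = 0, minimum C = -880/9

Extreme points and C = -10x_1 - x_2:
  (9/11, 0) → C = -90/11
  (88/9, 0) → C = -880/9
  (203/51, 887/153) → C = -6977/153

The binding constraints are x_2 = 0 and 9x_1 + 9x_2 = 88.
Solving simultaneously gives x_1 = 88/9, x_2 = 0.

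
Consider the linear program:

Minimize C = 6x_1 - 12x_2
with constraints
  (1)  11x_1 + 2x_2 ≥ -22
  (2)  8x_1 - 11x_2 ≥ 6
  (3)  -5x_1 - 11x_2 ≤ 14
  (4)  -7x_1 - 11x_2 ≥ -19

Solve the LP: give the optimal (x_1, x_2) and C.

x_1 = 5/3, x_2 = 2/3, minimum C = 2

Extreme points and C = 6x_1 - 12x_2:
  (-8/13, -142/143) → C = 1176/143
  (5/3, 2/3) → C = 2
  (33/2, -193/22) → C = 2247/11

The binding constraints are 8x_1 - 11x_2 = 6 and -7x_1 - 11x_2 = -19.
Solving simultaneously gives x_1 = 5/3, x_2 = 2/3.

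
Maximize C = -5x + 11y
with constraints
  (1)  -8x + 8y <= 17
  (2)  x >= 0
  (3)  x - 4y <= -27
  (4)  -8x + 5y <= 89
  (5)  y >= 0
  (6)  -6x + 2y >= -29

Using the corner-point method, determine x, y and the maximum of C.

Vertices and C = -5x + 11y:
  (37/6, 199/24) → C = 483/8
  (133/16, 167/16) → C = 293/4
  (85/11, 191/22) → C = 1251/22

The optimum lies where -8x + 8y = 17 and -6x + 2y = -29.
Solving simultaneously gives x = 133/16, y = 167/16.

x = 133/16, y = 167/16, maximum C = 293/4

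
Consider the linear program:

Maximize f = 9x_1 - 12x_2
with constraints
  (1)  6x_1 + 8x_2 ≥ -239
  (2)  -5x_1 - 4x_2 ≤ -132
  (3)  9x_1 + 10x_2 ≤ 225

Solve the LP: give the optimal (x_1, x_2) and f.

x_1 = 2095/6, x_2 = -1167/4, maximum f = 13287/2

Vertices and f = 9x_1 - 12x_2:
  (503/4, -1987/16) → f = 2622
  (2095/6, -1167/4) → f = 13287/2
  (30, -9/2) → f = 324

At the optimal vertex, 6x_1 + 8x_2 = -239 and 9x_1 + 10x_2 = 225.
Solving simultaneously gives x_1 = 2095/6, x_2 = -1167/4.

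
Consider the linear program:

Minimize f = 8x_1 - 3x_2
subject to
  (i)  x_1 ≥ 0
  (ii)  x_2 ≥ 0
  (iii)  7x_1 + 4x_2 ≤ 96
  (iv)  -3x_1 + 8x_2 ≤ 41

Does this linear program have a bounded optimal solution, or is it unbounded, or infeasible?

Corner points and f = 8x_1 - 3x_2:
  (0, 0) → f = 0
  (0, 41/8) → f = -123/8
  (96/7, 0) → f = 768/7
  (151/17, 575/68) → f = 3107/68
The feasible region has finitely many vertices and no improving ray; the minimum is -123/8 at (0, 41/8).

bounded optimum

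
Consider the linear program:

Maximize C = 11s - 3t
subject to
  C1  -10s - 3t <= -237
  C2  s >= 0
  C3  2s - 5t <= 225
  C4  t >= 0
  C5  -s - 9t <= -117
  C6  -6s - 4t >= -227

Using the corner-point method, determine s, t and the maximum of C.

s = 63/2, t = 19/2, maximum C = 318

Extreme points and C = 11s - 3t:
  (594/29, 311/29) → C = 5601/29
  (267/22, 424/11) → C = 393/22
  (63/2, 19/2) → C = 318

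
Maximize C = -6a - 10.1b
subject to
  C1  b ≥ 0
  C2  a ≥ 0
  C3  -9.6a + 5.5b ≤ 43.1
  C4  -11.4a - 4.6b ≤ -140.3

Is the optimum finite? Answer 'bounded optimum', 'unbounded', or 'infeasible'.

bounded optimum

Vertices and C = -6a - 10.1b:
  (1403/114, 0) → C = -1403/19
  (19113/3562, 30637/1781) → C = -3667727/17810
The feasible region has finitely many vertices and no improving ray; the maximum is -1403/19 at (1403/114, 0).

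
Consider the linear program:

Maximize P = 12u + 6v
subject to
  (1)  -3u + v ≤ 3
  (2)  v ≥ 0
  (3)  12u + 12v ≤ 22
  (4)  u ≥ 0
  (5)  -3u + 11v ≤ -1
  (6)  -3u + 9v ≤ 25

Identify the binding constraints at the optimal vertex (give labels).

Feasible corners and P = 12u + 6v:
  (11/6, 0) → P = 22
  (1/3, 0) → P = 4
  (127/84, 9/28) → P = 281/14

The maximum is at (11/6, 0). Substituting into each constraint, equality holds for (2) and (3); the remaining constraints have slack.

(2) and (3)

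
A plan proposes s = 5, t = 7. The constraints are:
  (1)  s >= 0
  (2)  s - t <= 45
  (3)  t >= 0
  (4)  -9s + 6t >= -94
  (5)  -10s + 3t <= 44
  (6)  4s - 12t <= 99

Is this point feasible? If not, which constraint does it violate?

(1): 5 ≥ 0 ✓
(2): -2 ≤ 45 ✓
(3): 7 ≥ 0 ✓
(4): -3 ≥ -94 ✓
(5): -29 ≤ 44 ✓
(6): -64 ≤ 99 ✓

feasible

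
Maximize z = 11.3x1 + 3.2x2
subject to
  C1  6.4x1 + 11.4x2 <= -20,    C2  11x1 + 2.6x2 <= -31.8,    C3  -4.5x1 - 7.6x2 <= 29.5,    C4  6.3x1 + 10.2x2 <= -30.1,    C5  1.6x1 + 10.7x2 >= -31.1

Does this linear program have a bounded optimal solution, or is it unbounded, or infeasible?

bounded optimum

Feasible corners and z = 11.3x1 + 3.2x2:
  (-485/7, 260/7) → z = -9297/14
  (-2319/109, 3332/327) → z = -679517/3270
  (-8249/3595, -1814/719) → z = -1222377/35950
  (-12305/4791, -6538/4791) → z = -533227/15970
The feasible region has finitely many vertices and no improving ray; the maximum is -533227/15970 at (-12305/4791, -6538/4791).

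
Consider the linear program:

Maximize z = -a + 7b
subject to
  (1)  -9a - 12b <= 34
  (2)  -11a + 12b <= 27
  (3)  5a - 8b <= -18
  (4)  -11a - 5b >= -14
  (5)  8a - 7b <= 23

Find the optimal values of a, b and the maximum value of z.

a = 3/17, b = 41/17, maximum z = 284/17

Extreme points and z = -a + 7b:
  (0, 9/4) → z = 63/4
  (3/17, 41/17) → z = 284/17
  (22/113, 268/113) → z = 1854/113

The binding constraints are -11a + 12b = 27 and -11a - 5b = -14.
Solving simultaneously gives a = 3/17, b = 41/17.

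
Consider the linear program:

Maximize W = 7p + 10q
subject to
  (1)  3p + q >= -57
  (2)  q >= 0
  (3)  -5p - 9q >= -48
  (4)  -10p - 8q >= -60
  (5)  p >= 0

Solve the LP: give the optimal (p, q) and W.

Extreme points and W = 7p + 10q:
  (6, 0) → W = 42
  (0, 0) → W = 0
  (78/25, 18/5) → W = 1446/25
  (0, 16/3) → W = 160/3

p = 78/25, q = 18/5, maximum W = 1446/25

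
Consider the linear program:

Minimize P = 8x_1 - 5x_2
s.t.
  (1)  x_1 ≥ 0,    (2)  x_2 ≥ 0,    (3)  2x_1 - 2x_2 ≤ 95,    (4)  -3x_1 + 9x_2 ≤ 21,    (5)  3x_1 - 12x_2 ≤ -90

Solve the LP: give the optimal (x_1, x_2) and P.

Vertices and P = 8x_1 - 5x_2:
  (299/4, 109/4) → P = 1847/4
  (220/3, 155/6) → P = 915/2
  (62, 23) → P = 381

x_1 = 62, x_2 = 23, minimum P = 381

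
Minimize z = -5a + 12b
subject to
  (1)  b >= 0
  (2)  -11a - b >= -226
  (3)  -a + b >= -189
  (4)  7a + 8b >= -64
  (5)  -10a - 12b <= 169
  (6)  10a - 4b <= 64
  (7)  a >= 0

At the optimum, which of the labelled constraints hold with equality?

(1) and (6)

Feasible corners and z = -5a + 12b:
  (32/5, 0) → z = -32
  (0, 0) → z = 0
  (484/27, 778/27) → z = 6916/27
  (0, 226) → z = 2712

The minimum is at (32/5, 0). Substituting into each constraint, equality holds for (1) and (6); the remaining constraints have slack.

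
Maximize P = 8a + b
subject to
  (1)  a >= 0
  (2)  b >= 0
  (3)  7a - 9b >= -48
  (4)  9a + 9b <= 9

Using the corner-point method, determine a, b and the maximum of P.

Vertices and P = 8a + b:
  (0, 0) → P = 0
  (0, 1) → P = 1
  (1, 0) → P = 8

The binding constraints are b = 0 and 9a + 9b = 9.
Solving simultaneously gives a = 1, b = 0.

a = 1, b = 0, maximum P = 8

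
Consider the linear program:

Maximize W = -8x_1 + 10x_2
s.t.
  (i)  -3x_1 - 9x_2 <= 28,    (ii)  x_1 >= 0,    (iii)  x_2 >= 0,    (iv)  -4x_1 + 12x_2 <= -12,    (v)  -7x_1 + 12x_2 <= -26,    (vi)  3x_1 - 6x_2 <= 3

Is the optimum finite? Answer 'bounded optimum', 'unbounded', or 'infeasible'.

The boundaries x_2 = 0 and -7x_1 + 12x_2 = -26 meet at (26/7, 0), but that point violates 3x_1 - 6x_2 ≤ 3. Every candidate vertex is excluded by some other constraint, so the feasible region is empty.

infeasible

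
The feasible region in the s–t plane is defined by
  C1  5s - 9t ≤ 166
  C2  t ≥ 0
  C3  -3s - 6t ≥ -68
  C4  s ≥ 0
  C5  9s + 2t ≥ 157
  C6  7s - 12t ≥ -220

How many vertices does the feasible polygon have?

Of the 15 pairwise boundary intersections, those satisfying every inequality are:
  (68/3, 0)
  (157/9, 0)
  (403/24, 47/16)

3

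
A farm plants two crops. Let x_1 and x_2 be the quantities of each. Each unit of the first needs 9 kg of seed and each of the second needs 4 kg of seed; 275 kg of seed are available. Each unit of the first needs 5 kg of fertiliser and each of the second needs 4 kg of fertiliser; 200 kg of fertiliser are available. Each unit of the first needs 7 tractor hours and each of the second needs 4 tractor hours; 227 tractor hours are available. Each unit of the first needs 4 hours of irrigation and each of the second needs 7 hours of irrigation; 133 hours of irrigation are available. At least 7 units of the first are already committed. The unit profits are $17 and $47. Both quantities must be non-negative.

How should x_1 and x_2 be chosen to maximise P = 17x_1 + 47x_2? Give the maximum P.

x_1 = 7, x_2 = 15, maximum P = 824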